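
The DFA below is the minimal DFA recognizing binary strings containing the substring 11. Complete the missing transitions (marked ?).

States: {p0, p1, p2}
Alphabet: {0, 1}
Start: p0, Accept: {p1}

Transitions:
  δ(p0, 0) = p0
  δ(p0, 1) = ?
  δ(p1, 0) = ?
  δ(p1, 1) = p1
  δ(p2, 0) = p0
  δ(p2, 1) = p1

From the language and accept set, identify what each state tracks — p0: no progress toward 11; p1: substring 11 seen; p2: one trailing 1.
Each missing δ(q, a) is the state matching the new tracked value after reading a.
δ(p0, 1) = p2; δ(p1, 0) = p1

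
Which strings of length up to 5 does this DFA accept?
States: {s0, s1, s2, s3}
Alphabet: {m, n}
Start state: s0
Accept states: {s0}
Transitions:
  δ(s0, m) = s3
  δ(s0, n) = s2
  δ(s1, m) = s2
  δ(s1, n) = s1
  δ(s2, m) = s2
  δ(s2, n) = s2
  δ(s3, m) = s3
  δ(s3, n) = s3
ε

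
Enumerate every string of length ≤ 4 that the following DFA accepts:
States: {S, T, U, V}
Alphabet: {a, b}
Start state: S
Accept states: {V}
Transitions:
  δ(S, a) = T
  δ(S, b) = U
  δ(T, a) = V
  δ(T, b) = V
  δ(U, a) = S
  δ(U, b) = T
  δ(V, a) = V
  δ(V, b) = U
aa, ab, aaa, aba, bba, bbb, aaaa, abaa, baaa, baab, bbaa, bbba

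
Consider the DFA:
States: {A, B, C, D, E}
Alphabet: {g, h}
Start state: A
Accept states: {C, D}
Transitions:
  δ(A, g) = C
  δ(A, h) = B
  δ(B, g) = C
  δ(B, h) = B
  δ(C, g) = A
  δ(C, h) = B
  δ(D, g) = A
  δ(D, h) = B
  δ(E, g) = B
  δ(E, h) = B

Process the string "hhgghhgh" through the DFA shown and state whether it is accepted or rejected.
Processing string "hhgghhgh":
  A --h--> B
  B --h--> B
  B --g--> C
  C --g--> A
  A --h--> B
  B --h--> B
  B --g--> C
  C --h--> B
Final state: B
Accept states: {C, D}
No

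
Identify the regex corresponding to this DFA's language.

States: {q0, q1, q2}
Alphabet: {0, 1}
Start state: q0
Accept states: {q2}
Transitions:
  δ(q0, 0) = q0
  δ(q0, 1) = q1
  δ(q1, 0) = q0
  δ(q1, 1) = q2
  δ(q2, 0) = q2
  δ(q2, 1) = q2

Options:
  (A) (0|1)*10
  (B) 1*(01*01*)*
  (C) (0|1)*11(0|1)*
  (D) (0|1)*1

Check each option against the DFA on short strings; one disagreement eliminates an option:
  (A) (0|1)*10: on '10' the DFA goes q0 → q1 → q0 and rejects (q0 ∉ Accept), but the regex matches it → eliminate
  (B) 1*(01*01*)*: on ε the DFA stays in q0 and rejects (q0 ∉ Accept), but the regex matches it → eliminate
  (C) (0|1)*11(0|1)*: agrees with the DFA on every string of length ≤ 6
  (D) (0|1)*1: on '1' the DFA goes q0 → q1 and rejects (q1 ∉ Accept), but the regex matches it → eliminate
Only (C) is consistent with the DFA.
(C) (0|1)*11(0|1)*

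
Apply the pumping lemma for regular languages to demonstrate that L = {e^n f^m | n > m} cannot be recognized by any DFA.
Assume L is regular with pumping length p. Idea: pumping down the e-block drops the e-count to at most the f-count.
Choose s = e^(p+1) f^p ∈ L (|s| = 2p+1 ≥ p). By the pumping lemma, s = xyz with |xy| ≤ p, |y| > 0, so y = e^k with k ≥ 1. Take i = 0: xz = e^(p+1−k) f^p. Since k ≥ 1, p+1−k ≤ p, so the number of e's is no longer strictly greater than the number of f's, hence xz ∉ L.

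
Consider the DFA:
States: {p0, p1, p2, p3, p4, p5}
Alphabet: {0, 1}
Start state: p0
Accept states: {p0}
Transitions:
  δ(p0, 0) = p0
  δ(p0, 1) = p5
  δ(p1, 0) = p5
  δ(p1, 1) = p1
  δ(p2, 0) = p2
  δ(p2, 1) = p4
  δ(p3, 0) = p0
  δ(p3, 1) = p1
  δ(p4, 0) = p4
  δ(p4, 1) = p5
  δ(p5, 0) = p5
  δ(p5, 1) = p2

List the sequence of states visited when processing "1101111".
read '1': p0 → p5
  read '1': p5 → p2
  read '0': p2 → p2
  read '1': p2 → p4
  read '1': p4 → p5
  read '1': p5 → p2
  read '1': p2 → p4
p0 -> p5 -> p2 -> p2 -> p4 -> p5 -> p2 -> p4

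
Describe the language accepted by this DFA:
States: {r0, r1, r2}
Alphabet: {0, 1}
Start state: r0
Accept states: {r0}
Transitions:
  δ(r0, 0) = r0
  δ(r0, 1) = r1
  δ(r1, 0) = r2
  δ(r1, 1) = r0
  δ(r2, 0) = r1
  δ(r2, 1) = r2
Testing a few strings:
  '111' → reject
  '0111' → reject
  '1001' → accept
  '010' → reject
State roles: r0=value ≡ 0 (mod 3); r1=value ≡ 1 (mod 3); r2=value ≡ 2 (mod 3)
All binary strings representing a multiple of 3 (read in base 2; leading zeros allowed and ε counts as 0)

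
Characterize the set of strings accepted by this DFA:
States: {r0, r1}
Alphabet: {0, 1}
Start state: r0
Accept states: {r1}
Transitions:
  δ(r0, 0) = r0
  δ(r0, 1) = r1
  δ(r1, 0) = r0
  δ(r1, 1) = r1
Testing a few strings:
  '0' → reject
  '111' → accept
  '01' → accept
  '1' → accept
State roles: r0=last symbol not 1; r1=last symbol is 1
All binary strings ending with 1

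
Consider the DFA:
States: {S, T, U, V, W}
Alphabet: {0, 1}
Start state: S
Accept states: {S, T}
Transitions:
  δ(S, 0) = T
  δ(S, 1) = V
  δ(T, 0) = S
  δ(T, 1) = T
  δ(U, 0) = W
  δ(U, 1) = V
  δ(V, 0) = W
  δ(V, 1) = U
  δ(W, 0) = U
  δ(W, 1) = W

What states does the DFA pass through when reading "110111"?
read '1': S → V
  read '1': V → U
  read '0': U → W
  read '1': W → W
  read '1': W → W
  read '1': W → W
S -> V -> U -> W -> W -> W -> W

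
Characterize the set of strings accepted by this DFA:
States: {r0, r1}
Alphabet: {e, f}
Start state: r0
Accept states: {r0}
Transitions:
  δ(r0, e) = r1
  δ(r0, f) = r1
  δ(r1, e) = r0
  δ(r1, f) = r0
Testing a few strings:
  'eff' → reject
  'ef' → accept
  'e' → reject
  'f' → reject
State roles: r0=even length so far; r1=odd length so far
All strings over {e,f} of even length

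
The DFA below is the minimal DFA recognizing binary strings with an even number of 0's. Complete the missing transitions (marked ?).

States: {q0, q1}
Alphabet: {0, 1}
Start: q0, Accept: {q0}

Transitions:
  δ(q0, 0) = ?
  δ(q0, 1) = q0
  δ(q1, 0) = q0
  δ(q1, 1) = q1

From the language and accept set, identify what each state tracks — q0: even number of 0's so far; q1: odd number of 0's so far.
Each missing δ(q, a) is the state matching the new tracked value after reading a.
δ(q0, 0) = q1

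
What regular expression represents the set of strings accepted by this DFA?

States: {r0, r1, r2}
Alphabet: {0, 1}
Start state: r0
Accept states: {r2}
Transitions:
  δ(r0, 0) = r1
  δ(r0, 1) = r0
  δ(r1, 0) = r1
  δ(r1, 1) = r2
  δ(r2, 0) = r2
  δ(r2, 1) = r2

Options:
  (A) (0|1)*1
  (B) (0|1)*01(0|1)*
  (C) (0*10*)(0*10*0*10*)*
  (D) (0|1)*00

Check each option against the DFA on short strings; one disagreement eliminates an option:
  (A) (0|1)*1: on '1' the DFA goes r0 → r0 and rejects (r0 ∉ Accept), but the regex matches it → eliminate
  (B) (0|1)*01(0|1)*: agrees with the DFA on every string of length ≤ 6
  (C) (0*10*)(0*10*0*10*)*: on '1' the DFA goes r0 → r0 and rejects (r0 ∉ Accept), but the regex matches it → eliminate
  (D) (0|1)*00: on '00' the DFA goes r0 → r1 → r1 and rejects (r1 ∉ Accept), but the regex matches it → eliminate
Only (B) is consistent with the DFA.
(B) (0|1)*01(0|1)*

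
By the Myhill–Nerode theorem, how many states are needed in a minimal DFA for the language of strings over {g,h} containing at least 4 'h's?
By Myhill–Nerode, count the distinguishable equivalence classes: 5 classes — having seen 0, 1, …, 3, or ≥4 copies of 'h'; any two classes i < j (j ≤ 4) are distinguished by the string h^(4−j), which takes class j to 4 copies (accepted) but leaves class i below 4 (rejected).
5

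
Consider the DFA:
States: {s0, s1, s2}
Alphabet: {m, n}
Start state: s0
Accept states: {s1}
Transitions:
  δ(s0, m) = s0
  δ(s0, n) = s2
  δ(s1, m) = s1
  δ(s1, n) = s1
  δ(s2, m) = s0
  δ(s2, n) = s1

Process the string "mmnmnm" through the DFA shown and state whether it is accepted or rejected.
Processing string "mmnmnm":
  s0 --m--> s0
  s0 --m--> s0
  s0 --n--> s2
  s2 --m--> s0
  s0 --n--> s2
  s2 --m--> s0
Final state: s0
Accept states: {s1}
No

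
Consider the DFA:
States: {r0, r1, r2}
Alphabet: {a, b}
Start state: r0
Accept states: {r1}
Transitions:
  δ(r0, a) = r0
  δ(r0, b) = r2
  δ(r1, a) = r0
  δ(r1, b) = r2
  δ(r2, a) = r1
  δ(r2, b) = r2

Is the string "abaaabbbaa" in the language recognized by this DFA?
Processing string "abaaabbbaa":
  r0 --a--> r0
  r0 --b--> r2
  r2 --a--> r1
  r1 --a--> r0
  r0 --a--> r0
  r0 --b--> r2
  r2 --b--> r2
  r2 --b--> r2
  r2 --a--> r1
  r1 --a--> r0
Final state: r0
Accept states: {r1}
No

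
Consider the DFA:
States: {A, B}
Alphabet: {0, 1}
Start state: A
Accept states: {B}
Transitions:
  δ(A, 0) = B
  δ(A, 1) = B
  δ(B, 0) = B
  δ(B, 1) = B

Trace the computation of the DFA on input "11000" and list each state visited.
read '1': A → B
  read '1': B → B
  read '0': B → B
  read '0': B → B
  read '0': B → B
A -> B -> B -> B -> B -> B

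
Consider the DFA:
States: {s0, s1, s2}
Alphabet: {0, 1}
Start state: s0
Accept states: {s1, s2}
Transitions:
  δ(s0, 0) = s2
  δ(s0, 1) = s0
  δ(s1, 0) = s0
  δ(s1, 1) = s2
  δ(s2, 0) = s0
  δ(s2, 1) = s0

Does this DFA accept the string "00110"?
Processing string "00110":
  s0 --0--> s2
  s2 --0--> s0
  s0 --1--> s0
  s0 --1--> s0
  s0 --0--> s2
Final state: s2
Accept states: {s1, s2}
Yes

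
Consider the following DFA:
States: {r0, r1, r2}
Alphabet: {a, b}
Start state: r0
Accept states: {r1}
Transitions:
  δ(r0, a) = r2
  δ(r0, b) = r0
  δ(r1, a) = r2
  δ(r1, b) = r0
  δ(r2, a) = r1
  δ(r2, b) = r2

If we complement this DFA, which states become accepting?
Complement accept states = All states \ Original accept states
= {r0, r1, r2} \ {r1}
{r0, r2}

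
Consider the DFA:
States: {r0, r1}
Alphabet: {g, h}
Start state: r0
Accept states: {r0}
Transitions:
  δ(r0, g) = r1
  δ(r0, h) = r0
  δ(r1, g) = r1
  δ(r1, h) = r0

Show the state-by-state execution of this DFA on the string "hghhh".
read 'h': r0 → r0
  read 'g': r0 → r1
  read 'h': r1 → r0
  read 'h': r0 → r0
  read 'h': r0 → r0
r0 -> r0 -> r1 -> r0 -> r0 -> r0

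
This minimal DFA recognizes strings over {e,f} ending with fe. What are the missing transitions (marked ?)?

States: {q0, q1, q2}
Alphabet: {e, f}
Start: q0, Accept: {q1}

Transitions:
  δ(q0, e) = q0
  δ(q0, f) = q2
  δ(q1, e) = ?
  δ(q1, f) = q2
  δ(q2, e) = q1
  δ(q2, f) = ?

From the language and accept set, identify what each state tracks — q0: no suffix match; q1: suffix is fe; q2: one trailing f.
Each missing δ(q, a) is the state matching the new tracked value after reading a.
δ(q1, e) = q0; δ(q2, f) = q2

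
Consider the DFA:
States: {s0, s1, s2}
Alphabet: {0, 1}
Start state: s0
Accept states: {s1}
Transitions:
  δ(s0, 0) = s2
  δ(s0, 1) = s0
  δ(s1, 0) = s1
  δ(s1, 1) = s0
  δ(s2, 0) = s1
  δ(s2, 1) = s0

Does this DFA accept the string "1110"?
Processing string "1110":
  s0 --1--> s0
  s0 --1--> s0
  s0 --1--> s0
  s0 --0--> s2
Final state: s2
Accept states: {s1}
No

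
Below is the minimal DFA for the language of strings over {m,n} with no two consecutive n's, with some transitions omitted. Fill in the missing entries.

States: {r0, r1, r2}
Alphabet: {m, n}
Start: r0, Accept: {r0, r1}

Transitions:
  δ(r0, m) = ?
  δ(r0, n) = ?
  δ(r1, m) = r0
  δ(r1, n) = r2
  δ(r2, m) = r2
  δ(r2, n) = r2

From the language and accept set, identify what each state tracks — r0: last symbol not n (ok); r1: last symbol n (ok); r2: saw nn (dead).
Each missing δ(q, a) is the state matching the new tracked value after reading a.
δ(r0, m) = r0; δ(r0, n) = r1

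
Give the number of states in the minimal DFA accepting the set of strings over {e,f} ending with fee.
By Myhill–Nerode, count the distinguishable equivalence classes: 4 classes — one per longest suffix of the input that is a prefix of 'fee' (lengths 0 through 3); only the length-3 class is accepting.
4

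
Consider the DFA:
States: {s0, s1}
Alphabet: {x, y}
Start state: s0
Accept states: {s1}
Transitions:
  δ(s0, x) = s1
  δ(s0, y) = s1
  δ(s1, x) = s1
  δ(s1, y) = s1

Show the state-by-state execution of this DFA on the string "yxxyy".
read 'y': s0 → s1
  read 'x': s1 → s1
  read 'x': s1 → s1
  read 'y': s1 → s1
  read 'y': s1 → s1
s0 -> s1 -> s1 -> s1 -> s1 -> s1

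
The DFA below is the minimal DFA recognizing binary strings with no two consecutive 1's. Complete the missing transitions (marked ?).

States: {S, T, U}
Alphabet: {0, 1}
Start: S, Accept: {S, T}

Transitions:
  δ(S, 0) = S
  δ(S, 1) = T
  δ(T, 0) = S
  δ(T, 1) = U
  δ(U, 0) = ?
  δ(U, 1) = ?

From the language and accept set, identify what each state tracks — S: last symbol not 1 (ok); T: last symbol 1 (ok); U: saw 11 (dead).
Each missing δ(q, a) is the state matching the new tracked value after reading a.
δ(U, 0) = U; δ(U, 1) = U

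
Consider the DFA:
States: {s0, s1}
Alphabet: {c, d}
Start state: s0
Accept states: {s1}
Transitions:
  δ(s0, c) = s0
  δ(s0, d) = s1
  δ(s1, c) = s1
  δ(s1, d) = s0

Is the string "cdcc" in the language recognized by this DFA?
Processing string "cdcc":
  s0 --c--> s0
  s0 --d--> s1
  s1 --c--> s1
  s1 --c--> s1
Final state: s1
Accept states: {s1}
Yes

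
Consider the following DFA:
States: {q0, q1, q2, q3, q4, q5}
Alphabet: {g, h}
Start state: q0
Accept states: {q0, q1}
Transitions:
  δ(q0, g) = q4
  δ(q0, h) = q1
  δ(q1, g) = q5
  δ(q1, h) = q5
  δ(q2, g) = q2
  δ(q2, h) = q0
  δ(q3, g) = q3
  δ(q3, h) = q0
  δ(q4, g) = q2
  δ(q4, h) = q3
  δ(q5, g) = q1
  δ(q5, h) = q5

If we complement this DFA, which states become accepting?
Complement accept states = All states \ Original accept states
= {q0, q1, q2, q3, q4, q5} \ {q0, q1}
{q2, q3, q4, q5}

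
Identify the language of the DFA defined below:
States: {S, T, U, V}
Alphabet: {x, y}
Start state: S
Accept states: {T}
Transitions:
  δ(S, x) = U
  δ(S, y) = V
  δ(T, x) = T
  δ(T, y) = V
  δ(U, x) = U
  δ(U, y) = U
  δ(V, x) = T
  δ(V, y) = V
Testing a few strings:
  'xx' → reject
  'yyx' → accept
  'y' → reject
  'xxy' → reject
State roles: S=no input read; T=started with y, last symbol x; U=started with x (dead); V=started with y, last symbol y
All strings over {x,y} that start with y and end with x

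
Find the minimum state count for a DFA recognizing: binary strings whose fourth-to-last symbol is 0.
By Myhill–Nerode, count the distinguishable equivalence classes: 2^4 = 16 classes — the DFA must remember the last 4 symbols read; every pair of distinct length-4 suffixes is distinguishable by some continuation.
16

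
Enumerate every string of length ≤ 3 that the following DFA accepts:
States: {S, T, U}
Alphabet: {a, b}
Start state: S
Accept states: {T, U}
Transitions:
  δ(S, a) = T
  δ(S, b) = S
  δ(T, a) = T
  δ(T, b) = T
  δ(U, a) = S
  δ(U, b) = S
a, aa, ab, ba, aaa, aab, aba, abb, baa, bab, bba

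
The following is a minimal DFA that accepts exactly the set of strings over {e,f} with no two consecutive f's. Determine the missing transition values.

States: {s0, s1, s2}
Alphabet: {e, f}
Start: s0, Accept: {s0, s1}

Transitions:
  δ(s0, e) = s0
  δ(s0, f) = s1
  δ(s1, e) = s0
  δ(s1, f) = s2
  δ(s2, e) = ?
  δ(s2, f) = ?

From the language and accept set, identify what each state tracks — s0: last symbol not f (ok); s1: last symbol f (ok); s2: saw ff (dead).
Each missing δ(q, a) is the state matching the new tracked value after reading a.
δ(s2, e) = s2; δ(s2, f) = s2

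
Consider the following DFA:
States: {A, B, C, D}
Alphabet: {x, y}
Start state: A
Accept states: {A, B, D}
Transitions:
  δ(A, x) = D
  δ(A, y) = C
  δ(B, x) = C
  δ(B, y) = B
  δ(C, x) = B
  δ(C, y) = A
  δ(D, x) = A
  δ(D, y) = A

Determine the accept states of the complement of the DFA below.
Complement accept states = All states \ Original accept states
= {A, B, C, D} \ {A, B, D}
{C}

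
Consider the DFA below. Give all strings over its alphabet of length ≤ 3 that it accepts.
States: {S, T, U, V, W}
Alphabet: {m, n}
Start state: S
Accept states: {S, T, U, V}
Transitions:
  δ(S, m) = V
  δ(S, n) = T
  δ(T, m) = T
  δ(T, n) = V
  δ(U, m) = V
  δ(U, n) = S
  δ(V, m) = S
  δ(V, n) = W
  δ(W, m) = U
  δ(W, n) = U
ε, m, n, mm, nm, nn, mmm, mmn, mnm, mnn, nmm, nmn, nnm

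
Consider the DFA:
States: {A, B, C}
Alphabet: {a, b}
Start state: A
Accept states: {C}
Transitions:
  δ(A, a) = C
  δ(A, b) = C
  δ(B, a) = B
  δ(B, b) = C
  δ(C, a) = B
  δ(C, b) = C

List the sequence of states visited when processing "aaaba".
read 'a': A → C
  read 'a': C → B
  read 'a': B → B
  read 'b': B → C
  read 'a': C → B
A -> C -> B -> B -> C -> B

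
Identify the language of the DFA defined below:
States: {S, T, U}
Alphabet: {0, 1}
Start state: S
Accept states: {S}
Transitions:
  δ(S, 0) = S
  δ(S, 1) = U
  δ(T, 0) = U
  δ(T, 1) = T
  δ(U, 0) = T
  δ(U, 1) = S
Testing a few strings:
  '1110' → reject
  '1111' → accept
  '0110' → accept
  '1' → reject
State roles: S=value ≡ 0 (mod 3); T=value ≡ 2 (mod 3); U=value ≡ 1 (mod 3)
All binary strings representing a multiple of 3 (read in base 2; leading zeros allowed and ε counts as 0)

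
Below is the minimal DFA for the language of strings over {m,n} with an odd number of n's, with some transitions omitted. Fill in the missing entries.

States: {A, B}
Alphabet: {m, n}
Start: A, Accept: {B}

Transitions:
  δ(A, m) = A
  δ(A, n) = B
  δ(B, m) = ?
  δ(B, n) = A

From the language and accept set, identify what each state tracks — A: even number of n's so far; B: odd number of n's so far.
Each missing δ(q, a) is the state matching the new tracked value after reading a.
δ(B, m) = B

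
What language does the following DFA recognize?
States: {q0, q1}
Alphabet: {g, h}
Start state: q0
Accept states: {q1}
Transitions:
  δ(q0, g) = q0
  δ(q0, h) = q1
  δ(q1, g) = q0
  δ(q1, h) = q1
Testing a few strings:
  'h' → accept
  'gg' → reject
  'hgh' → accept
  'ggg' → reject
State roles: q0=last symbol not h; q1=last symbol is h
All strings over {g,h} ending with h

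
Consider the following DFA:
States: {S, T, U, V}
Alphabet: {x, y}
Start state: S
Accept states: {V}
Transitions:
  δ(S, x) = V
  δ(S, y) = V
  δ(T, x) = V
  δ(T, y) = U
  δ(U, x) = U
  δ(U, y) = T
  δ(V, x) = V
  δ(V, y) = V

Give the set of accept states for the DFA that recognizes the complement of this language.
Complement accept states = All states \ Original accept states
= {S, T, U, V} \ {V}
{S, T, U}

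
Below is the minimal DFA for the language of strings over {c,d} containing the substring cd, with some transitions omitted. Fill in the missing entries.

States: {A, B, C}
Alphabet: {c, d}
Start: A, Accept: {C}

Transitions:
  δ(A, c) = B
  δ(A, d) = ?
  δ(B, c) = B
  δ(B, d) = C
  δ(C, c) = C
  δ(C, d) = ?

From the language and accept set, identify what each state tracks — A: no c seen yet; B: seen a c, waiting for d; C: substring cd seen.
Each missing δ(q, a) is the state matching the new tracked value after reading a.
δ(A, d) = A; δ(C, d) = C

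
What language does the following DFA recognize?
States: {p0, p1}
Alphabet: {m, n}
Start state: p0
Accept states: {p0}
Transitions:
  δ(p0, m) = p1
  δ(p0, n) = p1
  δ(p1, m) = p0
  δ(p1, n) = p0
Testing a few strings:
  'm' → reject
  'n' → reject
  'mnm' → reject
  'mn' → accept
State roles: p0=even length so far; p1=odd length so far
All strings over {m,n} of even length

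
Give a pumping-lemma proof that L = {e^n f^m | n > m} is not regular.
Assume L is regular with pumping length p. Idea: pumping down the e-block drops the e-count to at most the f-count.
Choose s = e^(p+1) f^p ∈ L (|s| = 2p+1 ≥ p). By the pumping lemma, s = xyz with |xy| ≤ p, |y| > 0, so y = e^k with k ≥ 1. Take i = 0: xz = e^(p+1−k) f^p. Since k ≥ 1, p+1−k ≤ p, so the number of e's is no longer strictly greater than the number of f's, hence xz ∉ L.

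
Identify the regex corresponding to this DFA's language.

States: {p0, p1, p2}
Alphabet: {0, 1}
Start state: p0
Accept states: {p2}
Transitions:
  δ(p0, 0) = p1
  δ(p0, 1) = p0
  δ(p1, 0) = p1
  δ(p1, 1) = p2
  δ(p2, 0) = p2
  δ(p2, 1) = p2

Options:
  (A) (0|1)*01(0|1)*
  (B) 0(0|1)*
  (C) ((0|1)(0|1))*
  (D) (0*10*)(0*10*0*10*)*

Check each option against the DFA on short strings; one disagreement eliminates an option:
  (A) (0|1)*01(0|1)*: agrees with the DFA on every string of length ≤ 6
  (B) 0(0|1)*: on '0' the DFA goes p0 → p1 and rejects (p1 ∉ Accept), but the regex matches it → eliminate
  (C) ((0|1)(0|1))*: on ε the DFA stays in p0 and rejects (p0 ∉ Accept), but the regex matches it → eliminate
  (D) (0*10*)(0*10*0*10*)*: on '1' the DFA goes p0 → p0 and rejects (p0 ∉ Accept), but the regex matches it → eliminate
Only (A) is consistent with the DFA.
(A) (0|1)*01(0|1)*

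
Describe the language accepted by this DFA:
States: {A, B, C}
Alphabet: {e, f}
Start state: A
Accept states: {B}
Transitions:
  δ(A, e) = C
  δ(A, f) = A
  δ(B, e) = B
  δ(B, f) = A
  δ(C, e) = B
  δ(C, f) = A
Testing a few strings:
  'ef' → reject
  'efef' → reject
  'fe' → reject
  'effe' → reject
State roles: A=last symbol not e; B=two trailing e's; C=one trailing e
All strings over {e,f} ending with ee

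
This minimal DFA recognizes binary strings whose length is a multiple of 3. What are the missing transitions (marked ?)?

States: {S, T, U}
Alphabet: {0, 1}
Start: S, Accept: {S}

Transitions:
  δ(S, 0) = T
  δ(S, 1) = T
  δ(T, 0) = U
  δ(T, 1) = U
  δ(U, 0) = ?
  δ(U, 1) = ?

From the language and accept set, identify what each state tracks — S: length ≡ 0 (mod 3); T: length ≡ 1 (mod 3); U: length ≡ 2 (mod 3).
Each missing δ(q, a) is the state matching the new tracked value after reading a.
δ(U, 0) = S; δ(U, 1) = S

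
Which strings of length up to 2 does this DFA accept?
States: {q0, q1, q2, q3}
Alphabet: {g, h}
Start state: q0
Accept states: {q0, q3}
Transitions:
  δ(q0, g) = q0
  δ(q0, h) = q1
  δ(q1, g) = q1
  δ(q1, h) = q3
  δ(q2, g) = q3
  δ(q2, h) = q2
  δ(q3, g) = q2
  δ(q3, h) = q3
ε, g, gg, hh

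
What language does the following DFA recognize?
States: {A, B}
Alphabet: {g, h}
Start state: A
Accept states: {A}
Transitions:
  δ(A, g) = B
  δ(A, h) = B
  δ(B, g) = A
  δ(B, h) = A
Testing a few strings:
  'gh' → accept
  'g' → reject
  'hgh' → reject
  'ghh' → reject
State roles: A=even length so far; B=odd length so far
All strings over {g,h} of even length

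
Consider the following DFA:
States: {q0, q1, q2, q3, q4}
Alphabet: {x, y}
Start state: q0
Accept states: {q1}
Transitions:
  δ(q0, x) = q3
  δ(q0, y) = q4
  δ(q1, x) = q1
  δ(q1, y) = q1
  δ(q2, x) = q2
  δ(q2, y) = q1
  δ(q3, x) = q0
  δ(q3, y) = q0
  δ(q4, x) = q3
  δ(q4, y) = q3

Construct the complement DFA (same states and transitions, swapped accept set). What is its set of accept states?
Complement accept states = All states \ Original accept states
= {q0, q1, q2, q3, q4} \ {q1}
{q0, q2, q3, q4}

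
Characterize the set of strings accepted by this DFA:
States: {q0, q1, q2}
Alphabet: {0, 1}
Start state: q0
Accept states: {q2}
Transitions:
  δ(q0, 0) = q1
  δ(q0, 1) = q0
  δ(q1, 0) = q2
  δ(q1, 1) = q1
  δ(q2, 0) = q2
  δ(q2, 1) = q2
Testing a few strings:
  '10' → reject
  '11' → reject
  '0' → reject
  '1' → reject
State roles: q0=zero 0's seen; q1=one 0 seen; q2=≥ two 0's seen
All binary strings containing at least two 0's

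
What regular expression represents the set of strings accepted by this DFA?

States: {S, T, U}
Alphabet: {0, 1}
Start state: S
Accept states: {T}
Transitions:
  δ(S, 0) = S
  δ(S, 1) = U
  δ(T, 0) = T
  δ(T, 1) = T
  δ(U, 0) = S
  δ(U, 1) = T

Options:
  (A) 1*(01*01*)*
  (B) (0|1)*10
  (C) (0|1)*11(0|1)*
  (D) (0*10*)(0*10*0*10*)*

Check each option against the DFA on short strings; one disagreement eliminates an option:
  (A) 1*(01*01*)*: on ε the DFA stays in S and rejects (S ∉ Accept), but the regex matches it → eliminate
  (B) (0|1)*10: on '10' the DFA goes S → U → S and rejects (S ∉ Accept), but the regex matches it → eliminate
  (C) (0|1)*11(0|1)*: agrees with the DFA on every string of length ≤ 6
  (D) (0*10*)(0*10*0*10*)*: on '1' the DFA goes S → U and rejects (U ∉ Accept), but the regex matches it → eliminate
Only (C) is consistent with the DFA.
(C) (0|1)*11(0|1)*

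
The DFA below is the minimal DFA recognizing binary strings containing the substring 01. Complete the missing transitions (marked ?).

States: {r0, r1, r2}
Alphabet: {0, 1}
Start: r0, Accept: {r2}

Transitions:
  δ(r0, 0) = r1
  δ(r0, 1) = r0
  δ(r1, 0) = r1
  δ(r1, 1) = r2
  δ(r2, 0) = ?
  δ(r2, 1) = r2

From the language and accept set, identify what each state tracks — r0: no 0 seen yet; r1: seen a 0, waiting for 1; r2: substring 01 seen.
Each missing δ(q, a) is the state matching the new tracked value after reading a.
δ(r2, 0) = r2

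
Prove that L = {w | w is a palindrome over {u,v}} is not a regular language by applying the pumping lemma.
Assume L is regular with pumping length p. Idea: pumping the leading u-block breaks the symmetry.
Choose s = u^p v u^p (a palindrome of length 2p+1 ≥ p). By the pumping lemma, s = xyz with |xy| ≤ p, |y| > 0, so y = u^k with k > 0 (xy lies entirely in the first u^p). Then xy²z = u^(p+k) v u^p, which is not a palindrome since p+k ≠ p.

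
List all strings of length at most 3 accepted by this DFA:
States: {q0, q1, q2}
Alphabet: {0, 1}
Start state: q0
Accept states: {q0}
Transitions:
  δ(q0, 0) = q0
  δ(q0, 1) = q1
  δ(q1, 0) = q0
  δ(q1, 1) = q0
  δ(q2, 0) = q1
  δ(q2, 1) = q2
ε, 0, 00, 10, 11, 000, 010, 011, 100, 110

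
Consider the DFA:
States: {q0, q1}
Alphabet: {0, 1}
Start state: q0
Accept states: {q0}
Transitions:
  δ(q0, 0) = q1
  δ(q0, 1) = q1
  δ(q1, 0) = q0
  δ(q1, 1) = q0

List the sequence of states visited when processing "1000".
read '1': q0 → q1
  read '0': q1 → q0
  read '0': q0 → q1
  read '0': q1 → q0
q0 -> q1 -> q0 -> q1 -> q0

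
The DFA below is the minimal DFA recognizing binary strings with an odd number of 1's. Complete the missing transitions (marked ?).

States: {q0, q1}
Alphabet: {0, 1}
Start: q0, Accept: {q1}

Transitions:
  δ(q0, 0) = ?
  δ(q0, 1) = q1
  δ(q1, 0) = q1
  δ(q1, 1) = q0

From the language and accept set, identify what each state tracks — q0: even number of 1's so far; q1: odd number of 1's so far.
Each missing δ(q, a) is the state matching the new tracked value after reading a.
δ(q0, 0) = q0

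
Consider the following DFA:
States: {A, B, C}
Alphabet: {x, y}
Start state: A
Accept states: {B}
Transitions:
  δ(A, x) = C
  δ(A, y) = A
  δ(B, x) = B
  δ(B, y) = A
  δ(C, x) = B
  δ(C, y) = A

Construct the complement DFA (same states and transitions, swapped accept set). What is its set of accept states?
Complement accept states = All states \ Original accept states
= {A, B, C} \ {B}
{A, C}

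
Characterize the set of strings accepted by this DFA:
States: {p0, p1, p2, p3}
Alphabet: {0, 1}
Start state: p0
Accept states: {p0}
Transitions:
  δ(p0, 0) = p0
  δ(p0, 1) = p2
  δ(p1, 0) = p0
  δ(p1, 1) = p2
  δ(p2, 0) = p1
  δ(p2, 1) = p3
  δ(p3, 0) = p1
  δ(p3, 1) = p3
Testing a few strings:
  '01' → reject
  '1010' → reject
  '00' → accept
  '1' → reject
State roles: p0=value ≡ 0 (mod 4); p1=value ≡ 2 (mod 4); p2=value ≡ 1 (mod 4); p3=value ≡ 3 (mod 4)
All binary strings representing a multiple of 4 (read in base 2; leading zeros allowed and ε counts as 0)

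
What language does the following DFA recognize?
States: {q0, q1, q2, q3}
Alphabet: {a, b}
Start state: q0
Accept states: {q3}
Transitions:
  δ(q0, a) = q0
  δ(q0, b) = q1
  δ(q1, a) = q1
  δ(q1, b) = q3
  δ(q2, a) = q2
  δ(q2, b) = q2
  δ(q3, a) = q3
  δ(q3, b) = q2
Testing a few strings:
  'aaab' → reject
  'bb' → accept
  'b' → reject
  'a' → reject
State roles: q0=zero b's; q1=one b; q2=≥ three b's (dead); q3=two b's
All strings over {a,b} containing exactly two b's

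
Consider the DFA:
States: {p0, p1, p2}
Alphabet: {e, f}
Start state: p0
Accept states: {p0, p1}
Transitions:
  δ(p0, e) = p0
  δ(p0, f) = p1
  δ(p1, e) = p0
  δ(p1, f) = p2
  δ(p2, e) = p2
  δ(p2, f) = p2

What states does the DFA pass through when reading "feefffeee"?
read 'f': p0 → p1
  read 'e': p1 → p0
  read 'e': p0 → p0
  read 'f': p0 → p1
  read 'f': p1 → p2
  read 'f': p2 → p2
  read 'e': p2 → p2
  read 'e': p2 → p2
  read 'e': p2 → p2
p0 -> p1 -> p0 -> p0 -> p1 -> p2 -> p2 -> p2 -> p2 -> p2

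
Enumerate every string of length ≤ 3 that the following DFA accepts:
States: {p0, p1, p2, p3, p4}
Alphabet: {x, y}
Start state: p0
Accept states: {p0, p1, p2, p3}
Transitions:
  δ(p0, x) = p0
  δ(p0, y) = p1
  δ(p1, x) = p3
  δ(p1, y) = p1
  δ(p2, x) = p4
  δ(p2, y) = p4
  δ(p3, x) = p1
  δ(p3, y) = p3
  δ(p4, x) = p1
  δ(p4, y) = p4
ε, x, y, xx, xy, yx, yy, xxx, xxy, xyx, xyy, yxx, yxy, yyx, yyy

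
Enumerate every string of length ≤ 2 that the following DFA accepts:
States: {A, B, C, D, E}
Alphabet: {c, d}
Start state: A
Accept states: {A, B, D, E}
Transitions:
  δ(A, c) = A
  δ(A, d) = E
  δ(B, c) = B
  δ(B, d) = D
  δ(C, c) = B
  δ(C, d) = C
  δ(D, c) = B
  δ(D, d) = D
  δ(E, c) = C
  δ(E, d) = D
ε, c, d, cc, cd, dd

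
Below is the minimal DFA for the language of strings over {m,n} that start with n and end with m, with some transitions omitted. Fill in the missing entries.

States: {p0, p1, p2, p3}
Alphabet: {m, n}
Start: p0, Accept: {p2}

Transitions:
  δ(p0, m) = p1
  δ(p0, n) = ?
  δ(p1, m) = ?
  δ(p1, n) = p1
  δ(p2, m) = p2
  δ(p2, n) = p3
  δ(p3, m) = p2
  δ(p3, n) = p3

From the language and accept set, identify what each state tracks — p0: no input read; p1: started with m (dead); p2: started with n, last symbol m; p3: started with n, last symbol n.
Each missing δ(q, a) is the state matching the new tracked value after reading a.
δ(p0, n) = p3; δ(p1, m) = p1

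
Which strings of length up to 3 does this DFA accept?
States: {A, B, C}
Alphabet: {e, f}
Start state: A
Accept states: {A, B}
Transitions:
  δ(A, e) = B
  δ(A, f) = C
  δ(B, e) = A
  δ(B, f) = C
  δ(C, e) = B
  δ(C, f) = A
ε, e, ee, fe, ff, eee, efe, eff, fee, ffe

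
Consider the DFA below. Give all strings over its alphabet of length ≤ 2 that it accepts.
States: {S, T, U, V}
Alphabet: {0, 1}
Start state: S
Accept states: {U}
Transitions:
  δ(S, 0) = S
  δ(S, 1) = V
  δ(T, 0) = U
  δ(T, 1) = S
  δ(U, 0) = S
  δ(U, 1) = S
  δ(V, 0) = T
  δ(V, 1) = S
None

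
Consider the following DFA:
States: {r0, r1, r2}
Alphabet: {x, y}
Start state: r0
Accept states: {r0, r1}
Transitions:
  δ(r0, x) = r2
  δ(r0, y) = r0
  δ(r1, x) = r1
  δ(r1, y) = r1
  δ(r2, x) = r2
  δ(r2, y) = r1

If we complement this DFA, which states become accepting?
Complement accept states = All states \ Original accept states
= {r0, r1, r2} \ {r0, r1}
{r2}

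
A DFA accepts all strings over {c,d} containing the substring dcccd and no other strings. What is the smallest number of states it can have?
By Myhill–Nerode, count the distinguishable equivalence classes: 6 classes — one per longest suffix of the input that is a prefix of 'dcccd' (lengths 0 through 4), plus an absorbing 'already seen dcccd' class.
6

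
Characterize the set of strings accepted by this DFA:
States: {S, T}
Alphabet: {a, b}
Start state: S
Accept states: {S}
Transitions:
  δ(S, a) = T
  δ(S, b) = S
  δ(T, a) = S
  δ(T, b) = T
Testing a few strings:
  'bbb' → accept
  'bab' → reject
  'aa' → accept
  'ab' → reject
State roles: S=even number of a's so far; T=odd number of a's so far
All strings over {a,b} with an even number of a's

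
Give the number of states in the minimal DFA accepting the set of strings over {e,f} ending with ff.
By Myhill–Nerode, count the distinguishable equivalence classes: 3 classes — one per longest suffix of the input that is a prefix of 'ff' (lengths 0 through 2); only the length-2 class is accepting.
3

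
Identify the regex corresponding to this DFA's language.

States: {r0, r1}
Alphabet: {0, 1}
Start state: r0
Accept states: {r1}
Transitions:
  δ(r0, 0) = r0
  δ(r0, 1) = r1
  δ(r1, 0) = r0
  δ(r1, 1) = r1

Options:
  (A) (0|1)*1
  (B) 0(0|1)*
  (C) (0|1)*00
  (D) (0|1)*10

Check each option against the DFA on short strings; one disagreement eliminates an option:
  (A) (0|1)*1: agrees with the DFA on every string of length ≤ 6
  (B) 0(0|1)*: on '0' the DFA goes r0 → r0 and rejects (r0 ∉ Accept), but the regex matches it → eliminate
  (C) (0|1)*00: on '1' the DFA goes r0 → r1 and accepts (r1 ∈ Accept), but the regex does not match it → eliminate
  (D) (0|1)*10: on '1' the DFA goes r0 → r1 and accepts (r1 ∈ Accept), but the regex does not match it → eliminate
Only (A) is consistent with the DFA.
(A) (0|1)*1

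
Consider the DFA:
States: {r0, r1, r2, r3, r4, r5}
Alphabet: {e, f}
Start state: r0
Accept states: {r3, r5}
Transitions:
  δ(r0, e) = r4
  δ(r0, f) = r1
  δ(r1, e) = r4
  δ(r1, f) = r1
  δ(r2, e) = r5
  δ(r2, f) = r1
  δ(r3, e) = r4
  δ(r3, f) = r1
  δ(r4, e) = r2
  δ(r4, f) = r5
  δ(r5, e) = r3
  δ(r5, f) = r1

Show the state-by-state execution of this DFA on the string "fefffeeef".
read 'f': r0 → r1
  read 'e': r1 → r4
  read 'f': r4 → r5
  read 'f': r5 → r1
  read 'f': r1 → r1
  read 'e': r1 → r4
  read 'e': r4 → r2
  read 'e': r2 → r5
  read 'f': r5 → r1
r0 -> r1 -> r4 -> r5 -> r1 -> r1 -> r4 -> r2 -> r5 -> r1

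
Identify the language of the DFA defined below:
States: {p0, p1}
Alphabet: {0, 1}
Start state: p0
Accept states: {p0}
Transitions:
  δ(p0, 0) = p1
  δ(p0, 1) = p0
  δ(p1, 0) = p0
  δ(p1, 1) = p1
Testing a few strings:
  '01' → reject
  '011' → reject
  '0' → reject
  '10' → reject
State roles: p0=even number of 0's so far; p1=odd number of 0's so far
All binary strings with an even number of 0's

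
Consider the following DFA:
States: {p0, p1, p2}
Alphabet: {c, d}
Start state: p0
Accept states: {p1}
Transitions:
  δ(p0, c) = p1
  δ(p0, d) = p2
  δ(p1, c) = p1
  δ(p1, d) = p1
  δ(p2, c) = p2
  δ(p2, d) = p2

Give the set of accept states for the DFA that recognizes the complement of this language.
Complement accept states = All states \ Original accept states
= {p0, p1, p2} \ {p1}
{p0, p2}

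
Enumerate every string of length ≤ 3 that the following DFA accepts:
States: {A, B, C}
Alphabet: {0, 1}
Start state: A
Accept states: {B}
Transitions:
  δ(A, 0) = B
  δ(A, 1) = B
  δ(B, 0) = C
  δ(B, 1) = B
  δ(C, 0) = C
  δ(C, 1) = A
0, 1, 01, 11, 011, 111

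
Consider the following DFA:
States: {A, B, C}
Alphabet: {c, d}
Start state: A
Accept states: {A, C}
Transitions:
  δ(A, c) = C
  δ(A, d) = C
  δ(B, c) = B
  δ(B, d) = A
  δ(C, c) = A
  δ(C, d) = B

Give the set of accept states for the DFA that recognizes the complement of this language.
Complement accept states = All states \ Original accept states
= {A, B, C} \ {A, C}
{B}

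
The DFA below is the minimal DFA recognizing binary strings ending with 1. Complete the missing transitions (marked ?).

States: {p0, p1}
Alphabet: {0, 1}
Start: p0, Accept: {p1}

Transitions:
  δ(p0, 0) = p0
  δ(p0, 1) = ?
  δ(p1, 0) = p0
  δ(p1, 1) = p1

From the language and accept set, identify what each state tracks — p0: last symbol not 1; p1: last symbol is 1.
Each missing δ(q, a) is the state matching the new tracked value after reading a.
δ(p0, 1) = p1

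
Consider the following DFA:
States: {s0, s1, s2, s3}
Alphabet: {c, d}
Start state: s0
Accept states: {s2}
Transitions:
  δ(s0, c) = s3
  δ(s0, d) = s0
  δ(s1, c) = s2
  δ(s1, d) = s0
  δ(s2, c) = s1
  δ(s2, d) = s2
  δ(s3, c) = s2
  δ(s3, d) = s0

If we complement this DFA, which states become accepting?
Complement accept states = All states \ Original accept states
= {s0, s1, s2, s3} \ {s2}
{s0, s1, s3}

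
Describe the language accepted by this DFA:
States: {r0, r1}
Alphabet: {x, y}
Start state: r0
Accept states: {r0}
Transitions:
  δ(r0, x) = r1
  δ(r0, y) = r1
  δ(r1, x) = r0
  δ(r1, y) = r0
Testing a few strings:
  'yx' → accept
  'y' → reject
  'xyy' → reject
  'x' → reject
State roles: r0=even length so far; r1=odd length so far
All strings over {x,y} of even length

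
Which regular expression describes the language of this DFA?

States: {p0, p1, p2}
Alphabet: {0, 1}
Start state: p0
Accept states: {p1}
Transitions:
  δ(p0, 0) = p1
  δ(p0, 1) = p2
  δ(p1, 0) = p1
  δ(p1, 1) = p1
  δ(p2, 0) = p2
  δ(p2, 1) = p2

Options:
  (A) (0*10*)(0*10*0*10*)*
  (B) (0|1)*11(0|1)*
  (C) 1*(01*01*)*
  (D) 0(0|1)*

Check each option against the DFA on short strings; one disagreement eliminates an option:
  (A) (0*10*)(0*10*0*10*)*: on '0' the DFA goes p0 → p1 and accepts (p1 ∈ Accept), but the regex does not match it → eliminate
  (B) (0|1)*11(0|1)*: on '0' the DFA goes p0 → p1 and accepts (p1 ∈ Accept), but the regex does not match it → eliminate
  (C) 1*(01*01*)*: on ε the DFA stays in p0 and rejects (p0 ∉ Accept), but the regex matches it → eliminate
  (D) 0(0|1)*: agrees with the DFA on every string of length ≤ 6
Only (D) is consistent with the DFA.
(D) 0(0|1)*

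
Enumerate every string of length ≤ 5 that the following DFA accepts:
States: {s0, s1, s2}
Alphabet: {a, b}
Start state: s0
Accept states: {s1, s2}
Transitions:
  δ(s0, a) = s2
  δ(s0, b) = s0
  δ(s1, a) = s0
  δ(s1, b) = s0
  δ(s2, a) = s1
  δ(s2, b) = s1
a, aa, ab, ba, baa, bab, bba, aaaa, aaba, abaa, abba, bbaa, bbab, bbba, aaaaa, aaaab, aaaba, aabaa, aabab, aabba, abaaa, abaab, ababa, abbaa, abbab, abbba, baaaa, baaba, babaa, babba, bbbaa, bbbab, bbbba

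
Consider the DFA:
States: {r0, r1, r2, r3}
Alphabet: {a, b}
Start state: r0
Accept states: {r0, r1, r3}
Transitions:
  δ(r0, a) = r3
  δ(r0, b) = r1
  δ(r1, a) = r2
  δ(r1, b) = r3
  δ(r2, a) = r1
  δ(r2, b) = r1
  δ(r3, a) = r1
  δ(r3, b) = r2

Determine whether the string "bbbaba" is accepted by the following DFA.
Processing string "bbbaba":
  r0 --b--> r1
  r1 --b--> r3
  r3 --b--> r2
  r2 --a--> r1
  r1 --b--> r3
  r3 --a--> r1
Final state: r1
Accept states: {r0, r1, r3}
Yes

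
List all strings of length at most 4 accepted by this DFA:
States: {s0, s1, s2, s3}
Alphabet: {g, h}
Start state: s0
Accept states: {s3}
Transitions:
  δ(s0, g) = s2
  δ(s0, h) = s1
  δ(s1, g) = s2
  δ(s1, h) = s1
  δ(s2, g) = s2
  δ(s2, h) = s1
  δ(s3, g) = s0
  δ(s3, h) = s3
None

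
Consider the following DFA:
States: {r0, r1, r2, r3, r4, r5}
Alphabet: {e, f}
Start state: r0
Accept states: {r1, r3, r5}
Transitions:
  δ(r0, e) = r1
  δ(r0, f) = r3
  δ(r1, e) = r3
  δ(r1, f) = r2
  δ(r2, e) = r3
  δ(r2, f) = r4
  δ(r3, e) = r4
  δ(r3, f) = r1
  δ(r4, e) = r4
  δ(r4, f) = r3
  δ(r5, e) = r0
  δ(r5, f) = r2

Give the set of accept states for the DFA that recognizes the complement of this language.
Complement accept states = All states \ Original accept states
= {r0, r1, r2, r3, r4, r5} \ {r1, r3, r5}
{r0, r2, r4}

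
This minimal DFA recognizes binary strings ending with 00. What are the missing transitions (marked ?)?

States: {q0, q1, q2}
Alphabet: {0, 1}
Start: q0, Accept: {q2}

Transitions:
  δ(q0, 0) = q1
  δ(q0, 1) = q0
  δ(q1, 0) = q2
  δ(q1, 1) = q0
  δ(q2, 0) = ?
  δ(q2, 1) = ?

From the language and accept set, identify what each state tracks — q0: last symbol not 0; q1: one trailing 0; q2: two trailing 0's.
Each missing δ(q, a) is the state matching the new tracked value after reading a.
δ(q2, 0) = q2; δ(q2, 1) = q0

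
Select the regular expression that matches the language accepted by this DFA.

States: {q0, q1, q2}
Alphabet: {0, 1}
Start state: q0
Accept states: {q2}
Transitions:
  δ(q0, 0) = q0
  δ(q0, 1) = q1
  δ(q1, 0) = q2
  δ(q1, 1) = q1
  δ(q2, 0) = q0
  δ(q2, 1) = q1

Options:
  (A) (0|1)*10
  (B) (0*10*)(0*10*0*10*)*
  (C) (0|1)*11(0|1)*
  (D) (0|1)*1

Check each option against the DFA on short strings; one disagreement eliminates an option:
  (A) (0|1)*10: agrees with the DFA on every string of length ≤ 6
  (B) (0*10*)(0*10*0*10*)*: on '1' the DFA goes q0 → q1 and rejects (q1 ∉ Accept), but the regex matches it → eliminate
  (C) (0|1)*11(0|1)*: on '10' the DFA goes q0 → q1 → q2 and accepts (q2 ∈ Accept), but the regex does not match it → eliminate
  (D) (0|1)*1: on '1' the DFA goes q0 → q1 and rejects (q1 ∉ Accept), but the regex matches it → eliminate
Only (A) is consistent with the DFA.
(A) (0|1)*10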